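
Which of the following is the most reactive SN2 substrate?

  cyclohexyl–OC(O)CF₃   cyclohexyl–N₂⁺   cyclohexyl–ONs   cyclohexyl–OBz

Same R in every case — rank the leaving groups.
Leaving-group ability tracks the stability of the departed species; conjugate-acid pKₐ is the usual yardstick (lower pKₐ → better LG).
cyclohexyl–N₂⁺ loses N₂: no meaningful conjugate acid; N₂ departs as an exceptionally stable neutral molecule
cyclohexyl–ONs loses ONs⁻: pKₐ(p-O₂NC₆H₄SO₃H) ≈ -3.5
cyclohexyl–OC(O)CF₃ loses CF₃COO⁻: pKₐ(CF₃COOH) ≈ 0.2
cyclohexyl–OBz loses PhCOO⁻: pKₐ(C₆H₅COOH) ≈ 4.2

cyclohexyl–N₂⁺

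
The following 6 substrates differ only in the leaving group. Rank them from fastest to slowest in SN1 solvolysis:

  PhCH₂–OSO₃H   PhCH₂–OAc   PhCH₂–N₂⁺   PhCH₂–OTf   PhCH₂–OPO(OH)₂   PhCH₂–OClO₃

PhCH₂–N₂⁺ > PhCH₂–OTf > PhCH₂–OClO₃ > PhCH₂–OSO₃H > PhCH₂–OPO(OH)₂ > PhCH₂–OAc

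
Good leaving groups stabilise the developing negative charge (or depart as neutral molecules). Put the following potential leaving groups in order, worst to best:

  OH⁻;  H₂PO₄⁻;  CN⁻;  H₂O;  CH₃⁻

CH₃⁻ < OH⁻ < CN⁻ < H₂PO₄⁻ < H₂O

H₂O: pKₐ(H₃O⁺) ≈ -1.7
H₂PO₄⁻: pKₐ(H₃PO₄) ≈ 2.1 — moderate base; biological leaving group after further activation
CN⁻: pKₐ(HCN) ≈ 9.2 — sp carbon stabilises the charge somewhat, but still a poor LG
OH⁻: pKₐ(H₂O) ≈ 15.7 — strong base; essentially never leaves without prior activation
CH₃⁻: pKₐ(CH₄) ≈ 48 — unstabilised carbanion; the worst conceivable leaving group
Reversing gives the worst-to-best order requested.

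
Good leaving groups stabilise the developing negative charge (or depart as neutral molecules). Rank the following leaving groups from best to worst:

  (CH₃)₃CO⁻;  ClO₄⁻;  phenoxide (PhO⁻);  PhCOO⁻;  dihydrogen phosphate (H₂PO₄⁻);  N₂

N₂ > ClO₄⁻ > dihydrogen phosphate (H₂PO₄⁻) > PhCOO⁻ > phenoxide (PhO⁻) > (CH₃)₃CO⁻

The more stable X⁻ (or X) is on its own — i.e. the weaker a base it is — the better a leaving group it makes.
N₂: no meaningful conjugate acid; N₂ departs as an exceptionally stable neutral molecule
ClO₄⁻: pKₐ(HClO₄) ≈ -10 — extremely weak base; rarely used for safety reasons
dihydrogen phosphate (H₂PO₄⁻): pKₐ(H₃PO₄) ≈ 2.1
PhCOO⁻: pKₐ(C₆H₅COOH) ≈ 4.2
phenoxide (PhO⁻): pKₐ(C₆H₅OH (phenol)) ≈ 10 — resonance into the ring helps, but still a poor LG
(CH₃)₃CO⁻: pKₐ(t-BuOH) ≈ 18 — bulky, strongly basic alkoxide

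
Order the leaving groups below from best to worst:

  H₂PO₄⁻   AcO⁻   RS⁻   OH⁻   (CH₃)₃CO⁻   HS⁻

The more stable X⁻ (or X) is on its own — i.e. the weaker a base it is — the better a leaving group it makes.
H₂PO₄⁻: pKₐ(H₃PO₄) ≈ 2.1
AcO⁻: pKₐ(CH₃COOH) ≈ 4.8
HS⁻: pKₐ(H₂S) ≈ 7
RS⁻: pKₐ(RSH (a thiol)) ≈ 10.5
OH⁻: pKₐ(H₂O) ≈ 15.7
(CH₃)₃CO⁻: pKₐ(t-BuOH) ≈ 18

H₂PO₄⁻ > AcO⁻ > HS⁻ > RS⁻ > OH⁻ > (CH₃)₃CO⁻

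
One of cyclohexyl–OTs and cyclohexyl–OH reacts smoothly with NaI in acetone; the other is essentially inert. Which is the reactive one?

cyclohexyl–OTs

From cyclohexyl–OH the departing group would be OH⁻ (pKₐ(H₂O) ≈ 15.7). Strong base; essentially never leaves without prior activation.
From cyclohexyl–OTs the leaving group is OTs⁻ (pKₐ(p-CH₃C₆H₄SO₃H (TsOH)) ≈ -2.8). Resonance-delocalised arenesulfonate.
(In practice cyclohexyl–OTs is made from cyclohexyl–OH by treatment with TsCl / pyridine, converting the hydroxyl into a tosylate.)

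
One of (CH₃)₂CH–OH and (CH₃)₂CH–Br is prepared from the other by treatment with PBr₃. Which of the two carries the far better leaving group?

(CH₃)₂CH–Br

From (CH₃)₂CH–OH the departing group would be OH⁻ (pKₐ(H₂O) ≈ 15.7). Strong base; essentially never leaves without prior activation.
From (CH₃)₂CH–Br the leaving group is Br⁻ (pKₐ(HBr) ≈ -9). Weak base; good leaving group.
Treatment with PBr₃ works by replacing the hydroxyl with bromide, making (CH₃)₂CH–Br enormously more reactive.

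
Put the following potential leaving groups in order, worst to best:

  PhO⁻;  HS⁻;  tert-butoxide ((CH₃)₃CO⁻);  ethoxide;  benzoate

tert-butoxide ((CH₃)₃CO⁻) < ethoxide < PhO⁻ < HS⁻ < benzoate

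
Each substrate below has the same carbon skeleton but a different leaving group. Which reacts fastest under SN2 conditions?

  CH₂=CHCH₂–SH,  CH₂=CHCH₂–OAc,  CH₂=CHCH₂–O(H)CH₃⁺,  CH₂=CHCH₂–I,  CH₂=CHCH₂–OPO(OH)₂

With the same alkyl group throughout, only the leaving group differentiates the rates.
The more stable X⁻ (or X) is on its own — i.e. the weaker a base it is — the better a leaving group it makes.
CH₂=CHCH₂–I loses I⁻: pKₐ(HI) ≈ -10
CH₂=CHCH₂–O(H)CH₃⁺ loses R'OH: pKₐ(R'OH₂⁺) ≈ -2.4
CH₂=CHCH₂–OPO(OH)₂ loses H₂PO₄⁻: pKₐ(H₃PO₄) ≈ 2.1
CH₂=CHCH₂–OAc loses AcO⁻: pKₐ(CH₃COOH) ≈ 4.8
CH₂=CHCH₂–SH loses HS⁻: pKₐ(H₂S) ≈ 7

CH₂=CHCH₂–I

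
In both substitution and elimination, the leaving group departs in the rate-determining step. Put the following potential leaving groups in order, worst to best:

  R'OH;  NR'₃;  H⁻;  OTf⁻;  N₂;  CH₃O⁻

N₂: no meaningful conjugate acid; N₂ departs as an exceptionally stable neutral molecule
OTf⁻: pKₐ(CF₃SO₃H (triflic acid)) ≈ -14
R'OH: pKₐ(R'OH₂⁺) ≈ -2.4
NR'₃: pKₐ(R'₃NH⁺) ≈ 10.7
CH₃O⁻: pKₐ(CH₃OH) ≈ 15.5
H⁻: pKₐ(H₂) ≈ 36
Listed from poorest to best leaving group as asked.

H⁻ < CH₃O⁻ < NR'₃ < R'OH < OTf⁻ < N₂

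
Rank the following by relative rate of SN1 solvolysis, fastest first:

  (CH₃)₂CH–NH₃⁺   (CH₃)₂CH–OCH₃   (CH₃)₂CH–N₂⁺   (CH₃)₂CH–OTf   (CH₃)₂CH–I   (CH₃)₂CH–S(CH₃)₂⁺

(CH₃)₂CH–N₂⁺ > (CH₃)₂CH–OTf > (CH₃)₂CH–I > (CH₃)₂CH–S(CH₃)₂⁺ > (CH₃)₂CH–NH₃⁺ > (CH₃)₂CH–OCH₃

The skeletons are identical, so relative rate is governed entirely by leaving-group ability.
The more stable X⁻ (or X) is on its own — i.e. the weaker a base it is — the better a leaving group it makes.
(CH₃)₂CH–N₂⁺ loses N₂: no meaningful conjugate acid; N₂ departs as an exceptionally stable neutral molecule
(CH₃)₂CH–OTf loses OTf⁻: pKₐ(CF₃SO₃H (triflic acid)) ≈ -14
(CH₃)₂CH–I loses I⁻: pKₐ(HI) ≈ -10
(CH₃)₂CH–S(CH₃)₂⁺ loses SR'₂: pKₐ(R'₂SH⁺) ≈ -7
(CH₃)₂CH–NH₃⁺ loses NH₃: pKₐ(NH₄⁺) ≈ 9.2
(CH₃)₂CH–OCH₃ loses CH₃O⁻: pKₐ(CH₃OH) ≈ 15.5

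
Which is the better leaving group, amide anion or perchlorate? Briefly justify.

perchlorate

perchlorate is the better leaving group.
pKₐ(HClO₄) ≈ -10 versus pKₐ(NH₃) ≈ 38: perchlorate is the much weaker base.
Extremely weak base; rarely used for safety reasons.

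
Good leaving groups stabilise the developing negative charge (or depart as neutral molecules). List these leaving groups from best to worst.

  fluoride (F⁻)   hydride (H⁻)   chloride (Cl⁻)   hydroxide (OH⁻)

chloride (Cl⁻) > fluoride (F⁻) > hydroxide (OH⁻) > hydride (H⁻)

Rank by basicity of the departing species: weakest base leaves most easily.
chloride (Cl⁻): pKₐ(HCl) ≈ -7 — moderately weak base
fluoride (F⁻): pKₐ(HF) ≈ 3.2
hydroxide (OH⁻): pKₐ(H₂O) ≈ 15.7 — strong base; essentially never leaves without prior activation
hydride (H⁻): pKₐ(H₂) ≈ 36 — extremely strong base; leaves only in special hydride-transfer contexts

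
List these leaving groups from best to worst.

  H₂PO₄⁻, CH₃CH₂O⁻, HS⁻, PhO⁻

H₂PO₄⁻ > HS⁻ > PhO⁻ > CH₃CH₂O⁻

A good leaving group is a weak base: the lower the pKₐ of its conjugate acid, the more readily it departs.
H₂PO₄⁻: pKₐ(H₃PO₄) ≈ 2.1
HS⁻: pKₐ(H₂S) ≈ 7
PhO⁻: pKₐ(C₆H₅OH (phenol)) ≈ 10
CH₃CH₂O⁻: pKₐ(CH₃CH₂OH) ≈ 16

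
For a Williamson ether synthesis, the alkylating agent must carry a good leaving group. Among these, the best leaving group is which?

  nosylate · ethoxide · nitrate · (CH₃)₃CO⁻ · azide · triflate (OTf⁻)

triflate (OTf⁻): pKₐ(CF₃SO₃H (triflic acid)) ≈ -14
nosylate: pKₐ(p-O₂NC₆H₄SO₃H) ≈ -3.5
nitrate: pKₐ(HNO₃) ≈ -1.3
azide: pKₐ(HN₃) ≈ 4.7
ethoxide: pKₐ(CH₃CH₂OH) ≈ 16
(CH₃)₃CO⁻: pKₐ(t-BuOH) ≈ 18

triflate (OTf⁻)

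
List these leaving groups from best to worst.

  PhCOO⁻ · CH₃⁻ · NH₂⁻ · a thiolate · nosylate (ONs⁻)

nosylate (ONs⁻) > PhCOO⁻ > a thiolate > NH₂⁻ > CH₃⁻

Leaving-group ability tracks the stability of the departed species; conjugate-acid pKₐ is the usual yardstick (lower pKₐ → better LG).
nosylate (ONs⁻): pKₐ(p-O₂NC₆H₄SO₃H) ≈ -3.5
PhCOO⁻: pKₐ(C₆H₅COOH) ≈ 4.2
a thiolate: pKₐ(RSH (a thiol)) ≈ 10.5
NH₂⁻: pKₐ(NH₃) ≈ 38
CH₃⁻: pKₐ(CH₄) ≈ 48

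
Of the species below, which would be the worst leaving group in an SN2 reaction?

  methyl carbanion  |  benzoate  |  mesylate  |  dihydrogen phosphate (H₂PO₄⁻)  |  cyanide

Rank by basicity of the departing species: weakest base leaves most easily.
mesylate: pKₐ(CH₃SO₃H (MsOH)) ≈ -1.9
dihydrogen phosphate (H₂PO₄⁻): pKₐ(H₃PO₄) ≈ 2.1
benzoate: pKₐ(C₆H₅COOH) ≈ 4.2
cyanide: pKₐ(HCN) ≈ 9.2
methyl carbanion: pKₐ(CH₄) ≈ 48

methyl carbanion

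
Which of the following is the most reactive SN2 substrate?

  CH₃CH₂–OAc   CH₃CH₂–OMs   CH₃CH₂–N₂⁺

With the same alkyl group throughout, only the leaving group differentiates the rates.
The more stable X⁻ (or X) is on its own — i.e. the weaker a base it is — the better a leaving group it makes.
CH₃CH₂–N₂⁺ loses N₂: no meaningful conjugate acid; N₂ departs as an exceptionally stable neutral molecule
CH₃CH₂–OMs loses OMs⁻: pKₐ(CH₃SO₃H (MsOH)) ≈ -1.9
CH₃CH₂–OAc loses AcO⁻: pKₐ(CH₃COOH) ≈ 4.8

CH₃CH₂–N₂⁺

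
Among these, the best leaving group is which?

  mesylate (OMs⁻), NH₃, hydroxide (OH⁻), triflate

triflate

Leaving-group ability tracks the stability of the departed species; conjugate-acid pKₐ is the usual yardstick (lower pKₐ → better LG).
triflate: pKₐ(CF₃SO₃H (triflic acid)) ≈ -14
mesylate (OMs⁻): pKₐ(CH₃SO₃H (MsOH)) ≈ -1.9
NH₃: pKₐ(NH₄⁺) ≈ 9.2
hydroxide (OH⁻): pKₐ(H₂O) ≈ 15.7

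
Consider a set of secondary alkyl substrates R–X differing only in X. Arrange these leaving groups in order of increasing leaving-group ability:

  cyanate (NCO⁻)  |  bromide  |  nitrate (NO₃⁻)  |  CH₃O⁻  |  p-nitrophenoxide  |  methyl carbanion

methyl carbanion < CH₃O⁻ < p-nitrophenoxide < cyanate (NCO⁻) < nitrate (NO₃⁻) < bromide

Rank by basicity of the departing species: weakest base leaves most easily.
bromide: pKₐ(HBr) ≈ -9
nitrate (NO₃⁻): pKₐ(HNO₃) ≈ -1.3
cyanate (NCO⁻): pKₐ(HOCN) ≈ 3.5
p-nitrophenoxide: pKₐ(p-nitrophenol) ≈ 7.2
CH₃O⁻: pKₐ(CH₃OH) ≈ 15.5
methyl carbanion: pKₐ(CH₄) ≈ 48
Listed from poorest to best leaving group as asked.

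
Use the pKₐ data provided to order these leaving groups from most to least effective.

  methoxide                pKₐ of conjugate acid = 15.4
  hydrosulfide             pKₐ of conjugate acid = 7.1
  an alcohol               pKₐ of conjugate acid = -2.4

an alcohol > hydrosulfide > methoxide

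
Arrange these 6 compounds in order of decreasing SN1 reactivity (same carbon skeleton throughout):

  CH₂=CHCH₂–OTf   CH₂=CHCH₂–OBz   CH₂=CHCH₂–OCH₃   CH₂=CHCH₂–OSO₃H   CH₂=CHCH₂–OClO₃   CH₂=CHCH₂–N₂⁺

CH₂=CHCH₂–N₂⁺ > CH₂=CHCH₂–OTf > CH₂=CHCH₂–OClO₃ > CH₂=CHCH₂–OSO₃H > CH₂=CHCH₂–OBz > CH₂=CHCH₂–OCH₃

Same R in every case — rank the leaving groups.
A good leaving group is a weak base: the lower the pKₐ of its conjugate acid, the more readily it departs.
CH₂=CHCH₂–N₂⁺ loses N₂: no meaningful conjugate acid; N₂ departs as an exceptionally stable neutral molecule
CH₂=CHCH₂–OTf loses OTf⁻: pKₐ(CF₃SO₃H (triflic acid)) ≈ -14
CH₂=CHCH₂–OClO₃ loses ClO₄⁻: pKₐ(HClO₄) ≈ -10
CH₂=CHCH₂–OSO₃H loses HSO₄⁻: pKₐ(H₂SO₄) ≈ -3
CH₂=CHCH₂–OBz loses PhCOO⁻: pKₐ(C₆H₅COOH) ≈ 4.2
CH₂=CHCH₂–OCH₃ loses CH₃O⁻: pKₐ(CH₃OH) ≈ 15.5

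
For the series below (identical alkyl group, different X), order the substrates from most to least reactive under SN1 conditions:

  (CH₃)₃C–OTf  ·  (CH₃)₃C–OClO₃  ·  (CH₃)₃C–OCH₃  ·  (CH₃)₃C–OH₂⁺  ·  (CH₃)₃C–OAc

(CH₃)₃C–OTf > (CH₃)₃C–OClO₃ > (CH₃)₃C–OH₂⁺ > (CH₃)₃C–OAc > (CH₃)₃C–OCH₃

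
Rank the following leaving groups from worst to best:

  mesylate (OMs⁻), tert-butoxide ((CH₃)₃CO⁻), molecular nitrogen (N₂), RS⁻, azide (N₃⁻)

tert-butoxide ((CH₃)₃CO⁻) < RS⁻ < azide (N₃⁻) < mesylate (OMs⁻) < molecular nitrogen (N₂)

A good leaving group is a weak base: the lower the pKₐ of its conjugate acid, the more readily it departs.
molecular nitrogen (N₂): no meaningful conjugate acid; N₂ departs as an exceptionally stable neutral molecule
mesylate (OMs⁻): pKₐ(CH₃SO₃H (MsOH)) ≈ -1.9
azide (N₃⁻): pKₐ(HN₃) ≈ 4.7
RS⁻: pKₐ(RSH (a thiol)) ≈ 10.5
tert-butoxide ((CH₃)₃CO⁻): pKₐ(t-BuOH) ≈ 18
Listed from poorest to best leaving group as asked.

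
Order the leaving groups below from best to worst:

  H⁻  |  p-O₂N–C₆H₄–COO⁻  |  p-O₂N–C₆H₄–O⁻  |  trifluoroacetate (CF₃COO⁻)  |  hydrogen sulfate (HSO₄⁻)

hydrogen sulfate (HSO₄⁻) > trifluoroacetate (CF₃COO⁻) > p-O₂N–C₆H₄–COO⁻ > p-O₂N–C₆H₄–O⁻ > H⁻

Rank by basicity of the departing species: weakest base leaves most easily.
hydrogen sulfate (HSO₄⁻): pKₐ(H₂SO₄) ≈ -3
trifluoroacetate (CF₃COO⁻): pKₐ(CF₃COOH) ≈ 0.2
p-O₂N–C₆H₄–COO⁻: pKₐ(p-nitrobenzoic acid) ≈ 3.4 — electron-withdrawing nitro group stabilises the carboxylate
p-O₂N–C₆H₄–O⁻: pKₐ(p-nitrophenol) ≈ 7.2 — nitro group delocalises the charge; the classic chromogenic LG
H⁻: pKₐ(H₂) ≈ 36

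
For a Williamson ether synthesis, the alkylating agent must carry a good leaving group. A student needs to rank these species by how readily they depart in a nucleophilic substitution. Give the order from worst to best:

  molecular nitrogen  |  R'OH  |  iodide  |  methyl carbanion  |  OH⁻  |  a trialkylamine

methyl carbanion < OH⁻ < a trialkylamine < R'OH < iodide < molecular nitrogen

molecular nitrogen: no meaningful conjugate acid; N₂ departs as an exceptionally stable neutral molecule
iodide: pKₐ(HI) ≈ -10 — large, highly polarisable; very weak base
R'OH: pKₐ(R'OH₂⁺) ≈ -2.4 — neutral; leaves from a protonated ether (an oxonium ion, R–O(H)R'⁺)
a trialkylamine: pKₐ(R'₃NH⁺) ≈ 10.7 — neutral but still a fairly strong base; Hofmann-elimination LG
OH⁻: pKₐ(H₂O) ≈ 15.7
methyl carbanion: pKₐ(CH₄) ≈ 48
Listed from poorest to best leaving group as asked.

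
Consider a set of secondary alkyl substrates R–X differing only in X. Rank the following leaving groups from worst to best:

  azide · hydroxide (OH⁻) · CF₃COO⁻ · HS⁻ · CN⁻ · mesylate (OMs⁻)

Leaving-group ability tracks the stability of the departed species; conjugate-acid pKₐ is the usual yardstick (lower pKₐ → better LG).
mesylate (OMs⁻): pKₐ(CH₃SO₃H (MsOH)) ≈ -1.9 — resonance-delocalised alkanesulfonate
CF₃COO⁻: pKₐ(CF₃COOH) ≈ 0.2 — strongly electron-withdrawing CF₃ stabilises the carboxylate
azide: pKₐ(HN₃) ≈ 4.7
HS⁻: pKₐ(H₂S) ≈ 7
CN⁻: pKₐ(HCN) ≈ 9.2
hydroxide (OH⁻): pKₐ(H₂O) ≈ 15.7 — strong base; essentially never leaves without prior activation
The question asks for worst first, so the sequence is read in increasing leaving-group ability.

hydroxide (OH⁻) < CN⁻ < HS⁻ < azide < CF₃COO⁻ < mesylate (OMs⁻)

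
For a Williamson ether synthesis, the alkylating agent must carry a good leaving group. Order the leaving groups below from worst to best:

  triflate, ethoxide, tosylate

ethoxide < tosylate < triflate

The more stable X⁻ (or X) is on its own — i.e. the weaker a base it is — the better a leaving group it makes.
triflate: pKₐ(CF₃SO₃H (triflic acid)) ≈ -14 — charge spread over three oxygens and a CF₃ group; the premier leaving group in synthesis
tosylate: pKₐ(p-CH₃C₆H₄SO₃H (TsOH)) ≈ -2.8
ethoxide: pKₐ(CH₃CH₂OH) ≈ 16
The question asks for worst first, so the sequence is read in increasing leaving-group ability.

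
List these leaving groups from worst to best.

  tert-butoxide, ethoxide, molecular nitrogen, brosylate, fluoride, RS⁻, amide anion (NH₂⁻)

amide anion (NH₂⁻) < tert-butoxide < ethoxide < RS⁻ < fluoride < brosylate < molecular nitrogen

The more stable X⁻ (or X) is on its own — i.e. the weaker a base it is — the better a leaving group it makes.
molecular nitrogen: no meaningful conjugate acid; N₂ departs as an exceptionally stable neutral molecule
brosylate: pKₐ(p-BrC₆H₄SO₃H) ≈ -2.8
fluoride: pKₐ(HF) ≈ 3.2 — small and strongly basic; the poor halide leaving group
RS⁻: pKₐ(RSH (a thiol)) ≈ 10.5
ethoxide: pKₐ(CH₃CH₂OH) ≈ 16 — strong base; alkoxides do not leave unassisted
tert-butoxide: pKₐ(t-BuOH) ≈ 18 — bulky, strongly basic alkoxide
amide anion (NH₂⁻): pKₐ(NH₃) ≈ 38
Listed from poorest to best leaving group as asked.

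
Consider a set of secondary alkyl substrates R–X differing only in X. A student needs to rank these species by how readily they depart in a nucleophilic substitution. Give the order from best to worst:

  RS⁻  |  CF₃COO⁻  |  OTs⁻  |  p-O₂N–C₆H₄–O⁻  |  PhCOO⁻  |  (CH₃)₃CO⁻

OTs⁻: pKₐ(p-CH₃C₆H₄SO₃H (TsOH)) ≈ -2.8 — resonance-delocalised arenesulfonate
CF₃COO⁻: pKₐ(CF₃COOH) ≈ 0.2 — strongly electron-withdrawing CF₃ stabilises the carboxylate
PhCOO⁻: pKₐ(C₆H₅COOH) ≈ 4.2
p-O₂N–C₆H₄–O⁻: pKₐ(p-nitrophenol) ≈ 7.2 — nitro group delocalises the charge; the classic chromogenic LG
RS⁻: pKₐ(RSH (a thiol)) ≈ 10.5 — moderately basic; rarely leaves without activation
(CH₃)₃CO⁻: pKₐ(t-BuOH) ≈ 18

OTs⁻ > CF₃COO⁻ > PhCOO⁻ > p-O₂N–C₆H₄–O⁻ > RS⁻ > (CH₃)₃CO⁻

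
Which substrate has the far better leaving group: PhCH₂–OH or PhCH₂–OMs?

From PhCH₂–OH the departing group would be OH⁻ (pKₐ(H₂O) ≈ 15.7). Strong base; essentially never leaves without prior activation.
From PhCH₂–OMs the leaving group is OMs⁻ (pKₐ(CH₃SO₃H (MsOH)) ≈ -1.9). Resonance-delocalised alkanesulfonate.
(In practice PhCH₂–OMs is made from PhCH₂–OH by treatment with MsCl / Et₃N, converting the hydroxyl into a mesylate.)

PhCH₂–OMs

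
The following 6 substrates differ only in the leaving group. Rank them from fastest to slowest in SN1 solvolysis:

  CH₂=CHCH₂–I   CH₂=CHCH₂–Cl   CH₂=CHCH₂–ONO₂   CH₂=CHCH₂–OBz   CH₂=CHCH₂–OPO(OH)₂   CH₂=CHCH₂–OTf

CH₂=CHCH₂–OTf > CH₂=CHCH₂–I > CH₂=CHCH₂–Cl > CH₂=CHCH₂–ONO₂ > CH₂=CHCH₂–OPO(OH)₂ > CH₂=CHCH₂–OBz

Same R in every case — rank the leaving groups.
Rank by basicity of the departing species: weakest base leaves most easily.
CH₂=CHCH₂–OTf loses OTf⁻: pKₐ(CF₃SO₃H (triflic acid)) ≈ -14
CH₂=CHCH₂–I loses I⁻: pKₐ(HI) ≈ -10
CH₂=CHCH₂–Cl loses Cl⁻: pKₐ(HCl) ≈ -7
CH₂=CHCH₂–ONO₂ loses NO₃⁻: pKₐ(HNO₃) ≈ -1.3
CH₂=CHCH₂–OPO(OH)₂ loses H₂PO₄⁻: pKₐ(H₃PO₄) ≈ 2.1
CH₂=CHCH₂–OBz loses PhCOO⁻: pKₐ(C₆H₅COOH) ≈ 4.2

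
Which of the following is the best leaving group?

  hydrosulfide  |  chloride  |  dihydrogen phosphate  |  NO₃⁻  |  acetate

chloride

The more stable X⁻ (or X) is on its own — i.e. the weaker a base it is — the better a leaving group it makes.
chloride: pKₐ(HCl) ≈ -7
NO₃⁻: pKₐ(HNO₃) ≈ -1.3
dihydrogen phosphate: pKₐ(H₃PO₄) ≈ 2.1
acetate: pKₐ(CH₃COOH) ≈ 4.8
hydrosulfide: pKₐ(H₂S) ≈ 7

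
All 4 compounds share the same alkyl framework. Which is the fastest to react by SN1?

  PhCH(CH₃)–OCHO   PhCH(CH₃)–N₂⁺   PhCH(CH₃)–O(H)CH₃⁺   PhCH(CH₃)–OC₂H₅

With the same alkyl group throughout, only the leaving group differentiates the rates.
A good leaving group is a weak base: the lower the pKₐ of its conjugate acid, the more readily it departs.
PhCH(CH₃)–N₂⁺ loses N₂: no meaningful conjugate acid; N₂ departs as an exceptionally stable neutral molecule
PhCH(CH₃)–O(H)CH₃⁺ loses R'OH: pKₐ(R'OH₂⁺) ≈ -2.4
PhCH(CH₃)–OCHO loses HCOO⁻: pKₐ(HCOOH) ≈ 3.8
PhCH(CH₃)–OC₂H₅ loses CH₃CH₂O⁻: pKₐ(CH₃CH₂OH) ≈ 16

PhCH(CH₃)–N₂⁺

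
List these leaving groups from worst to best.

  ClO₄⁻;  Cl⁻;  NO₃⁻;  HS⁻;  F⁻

HS⁻ < F⁻ < NO₃⁻ < Cl⁻ < ClO₄⁻

Rank by basicity of the departing species: weakest base leaves most easily.
ClO₄⁻: pKₐ(HClO₄) ≈ -10
Cl⁻: pKₐ(HCl) ≈ -7
NO₃⁻: pKₐ(HNO₃) ≈ -1.3
F⁻: pKₐ(HF) ≈ 3.2
HS⁻: pKₐ(H₂S) ≈ 7
Listed from poorest to best leaving group as asked.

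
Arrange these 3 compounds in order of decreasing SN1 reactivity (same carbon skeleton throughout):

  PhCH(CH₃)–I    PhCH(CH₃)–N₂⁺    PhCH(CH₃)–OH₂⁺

PhCH(CH₃)–N₂⁺ > PhCH(CH₃)–I > PhCH(CH₃)–OH₂⁺

With the same alkyl group throughout, only the leaving group differentiates the rates.
The more stable X⁻ (or X) is on its own — i.e. the weaker a base it is — the better a leaving group it makes.
PhCH(CH₃)–N₂⁺ loses N₂: no meaningful conjugate acid; N₂ departs as an exceptionally stable neutral molecule
PhCH(CH₃)–I loses I⁻: pKₐ(HI) ≈ -10
PhCH(CH₃)–OH₂⁺ loses H₂O: pKₐ(H₃O⁺) ≈ -1.7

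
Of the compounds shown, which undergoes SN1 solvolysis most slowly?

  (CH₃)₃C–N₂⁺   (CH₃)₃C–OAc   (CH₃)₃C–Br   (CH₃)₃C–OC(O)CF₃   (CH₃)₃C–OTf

(CH₃)₃C–OAc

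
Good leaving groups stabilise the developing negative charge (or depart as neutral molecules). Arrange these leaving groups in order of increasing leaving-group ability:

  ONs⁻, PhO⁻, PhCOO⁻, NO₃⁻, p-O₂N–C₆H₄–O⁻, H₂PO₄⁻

ONs⁻: pKₐ(p-O₂NC₆H₄SO₃H) ≈ -3.5
NO₃⁻: pKₐ(HNO₃) ≈ -1.3
H₂PO₄⁻: pKₐ(H₃PO₄) ≈ 2.1
PhCOO⁻: pKₐ(C₆H₅COOH) ≈ 4.2
p-O₂N–C₆H₄–O⁻: pKₐ(p-nitrophenol) ≈ 7.2
PhO⁻: pKₐ(C₆H₅OH (phenol)) ≈ 10
Listed from poorest to best leaving group as asked.

PhO⁻ < p-O₂N–C₆H₄–O⁻ < PhCOO⁻ < H₂PO₄⁻ < NO₃⁻ < ONs⁻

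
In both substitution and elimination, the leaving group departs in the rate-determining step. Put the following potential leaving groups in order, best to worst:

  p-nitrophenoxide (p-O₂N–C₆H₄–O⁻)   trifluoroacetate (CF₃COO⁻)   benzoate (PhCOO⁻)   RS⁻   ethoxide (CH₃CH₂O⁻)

trifluoroacetate (CF₃COO⁻) > benzoate (PhCOO⁻) > p-nitrophenoxide (p-O₂N–C₆H₄–O⁻) > RS⁻ > ethoxide (CH₃CH₂O⁻)

trifluoroacetate (CF₃COO⁻): pKₐ(CF₃COOH) ≈ 0.2 — strongly electron-withdrawing CF₃ stabilises the carboxylate
benzoate (PhCOO⁻): pKₐ(C₆H₅COOH) ≈ 4.2 — aryl carboxylate
p-nitrophenoxide (p-O₂N–C₆H₄–O⁻): pKₐ(p-nitrophenol) ≈ 7.2 — nitro group delocalises the charge; the classic chromogenic LG
RS⁻: pKₐ(RSH (a thiol)) ≈ 10.5 — moderately basic; rarely leaves without activation
ethoxide (CH₃CH₂O⁻): pKₐ(CH₃CH₂OH) ≈ 16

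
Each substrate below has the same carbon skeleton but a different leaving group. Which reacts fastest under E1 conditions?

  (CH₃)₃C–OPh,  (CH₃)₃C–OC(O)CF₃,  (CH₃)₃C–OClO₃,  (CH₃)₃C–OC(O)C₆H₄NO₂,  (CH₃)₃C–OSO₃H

Same R in every case — rank the leaving groups.
A good leaving group is a weak base: the lower the pKₐ of its conjugate acid, the more readily it departs.
(CH₃)₃C–OClO₃ loses ClO₄⁻: pKₐ(HClO₄) ≈ -10
(CH₃)₃C–OSO₃H loses HSO₄⁻: pKₐ(H₂SO₄) ≈ -3
(CH₃)₃C–OC(O)CF₃ loses CF₃COO⁻: pKₐ(CF₃COOH) ≈ 0.2
(CH₃)₃C–OC(O)C₆H₄NO₂ loses p-O₂N–C₆H₄–COO⁻: pKₐ(p-nitrobenzoic acid) ≈ 3.4
(CH₃)₃C–OPh loses PhO⁻: pKₐ(C₆H₅OH (phenol)) ≈ 10

(CH₃)₃C–OClO₃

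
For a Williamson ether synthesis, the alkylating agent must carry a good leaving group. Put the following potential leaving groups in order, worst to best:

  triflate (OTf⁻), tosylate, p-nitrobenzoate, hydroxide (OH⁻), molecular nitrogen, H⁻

Rank by basicity of the departing species: weakest base leaves most easily.
molecular nitrogen: no meaningful conjugate acid; N₂ departs as an exceptionally stable neutral molecule
triflate (OTf⁻): pKₐ(CF₃SO₃H (triflic acid)) ≈ -14
tosylate: pKₐ(p-CH₃C₆H₄SO₃H (TsOH)) ≈ -2.8
p-nitrobenzoate: pKₐ(p-nitrobenzoic acid) ≈ 3.4
hydroxide (OH⁻): pKₐ(H₂O) ≈ 15.7
H⁻: pKₐ(H₂) ≈ 36
Reversing gives the worst-to-best order requested.

H⁻ < hydroxide (OH⁻) < p-nitrobenzoate < tosylate < triflate (OTf⁻) < molecular nitrogen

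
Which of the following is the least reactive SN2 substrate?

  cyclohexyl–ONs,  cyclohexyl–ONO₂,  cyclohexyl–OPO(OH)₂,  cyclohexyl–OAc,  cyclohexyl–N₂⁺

cyclohexyl–OAc

With the same alkyl group throughout, only the leaving group differentiates the rates.
A good leaving group is a weak base: the lower the pKₐ of its conjugate acid, the more readily it departs.
cyclohexyl–N₂⁺ loses N₂: no meaningful conjugate acid; N₂ departs as an exceptionally stable neutral molecule
cyclohexyl–ONs loses ONs⁻: pKₐ(p-O₂NC₆H₄SO₃H) ≈ -3.5
cyclohexyl–ONO₂ loses NO₃⁻: pKₐ(HNO₃) ≈ -1.3
cyclohexyl–OPO(OH)₂ loses H₂PO₄⁻: pKₐ(H₃PO₄) ≈ 2.1
cyclohexyl–OAc loses AcO⁻: pKₐ(CH₃COOH) ≈ 4.8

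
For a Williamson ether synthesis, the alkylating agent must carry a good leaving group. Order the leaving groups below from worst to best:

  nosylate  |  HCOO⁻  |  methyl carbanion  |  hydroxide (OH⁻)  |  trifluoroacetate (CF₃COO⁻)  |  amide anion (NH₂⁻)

methyl carbanion < amide anion (NH₂⁻) < hydroxide (OH⁻) < HCOO⁻ < trifluoroacetate (CF₃COO⁻) < nosylate

Leaving-group ability tracks the stability of the departed species; conjugate-acid pKₐ is the usual yardstick (lower pKₐ → better LG).
nosylate: pKₐ(p-O₂NC₆H₄SO₃H) ≈ -3.5
trifluoroacetate (CF₃COO⁻): pKₐ(CF₃COOH) ≈ 0.2
HCOO⁻: pKₐ(HCOOH) ≈ 3.8
hydroxide (OH⁻): pKₐ(H₂O) ≈ 15.7
amide anion (NH₂⁻): pKₐ(NH₃) ≈ 38
methyl carbanion: pKₐ(CH₄) ≈ 48
Reversing gives the worst-to-best order requested.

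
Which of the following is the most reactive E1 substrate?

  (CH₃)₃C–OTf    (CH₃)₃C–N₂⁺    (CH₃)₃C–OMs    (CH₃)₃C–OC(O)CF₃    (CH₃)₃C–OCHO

(CH₃)₃C–N₂⁺

Identical carbon frameworks mean the comparison reduces to leaving-group quality.
A good leaving group is a weak base: the lower the pKₐ of its conjugate acid, the more readily it departs.
(CH₃)₃C–N₂⁺ loses N₂: no meaningful conjugate acid; N₂ departs as an exceptionally stable neutral molecule
(CH₃)₃C–OTf loses OTf⁻: pKₐ(CF₃SO₃H (triflic acid)) ≈ -14
(CH₃)₃C–OMs loses OMs⁻: pKₐ(CH₃SO₃H (MsOH)) ≈ -1.9
(CH₃)₃C–OC(O)CF₃ loses CF₃COO⁻: pKₐ(CF₃COOH) ≈ 0.2
(CH₃)₃C–OCHO loses HCOO⁻: pKₐ(HCOOH) ≈ 3.8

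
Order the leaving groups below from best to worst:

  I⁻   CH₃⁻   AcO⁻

I⁻ > AcO⁻ > CH₃⁻

A good leaving group is a weak base: the lower the pKₐ of its conjugate acid, the more readily it departs.
I⁻: pKₐ(HI) ≈ -10
AcO⁻: pKₐ(CH₃COOH) ≈ 4.8
CH₃⁻: pKₐ(CH₄) ≈ 48 — unstabilised carbanion; the worst conceivable leaving group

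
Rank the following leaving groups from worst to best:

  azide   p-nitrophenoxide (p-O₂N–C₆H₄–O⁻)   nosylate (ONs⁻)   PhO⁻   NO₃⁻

PhO⁻ < p-nitrophenoxide (p-O₂N–C₆H₄–O⁻) < azide < NO₃⁻ < nosylate (ONs⁻)

The more stable X⁻ (or X) is on its own — i.e. the weaker a base it is — the better a leaving group it makes.
nosylate (ONs⁻): pKₐ(p-O₂NC₆H₄SO₃H) ≈ -3.5 — p-nitro group further stabilises the sulfonate
NO₃⁻: pKₐ(HNO₃) ≈ -1.3 — resonance-delocalised over three oxygens
azide: pKₐ(HN₃) ≈ 4.7 — linear, resonance-stabilised
p-nitrophenoxide (p-O₂N–C₆H₄–O⁻): pKₐ(p-nitrophenol) ≈ 7.2 — nitro group delocalises the charge; the classic chromogenic LG
PhO⁻: pKₐ(C₆H₅OH (phenol)) ≈ 10 — resonance into the ring helps, but still a poor LG
Reversing gives the worst-to-best order requested.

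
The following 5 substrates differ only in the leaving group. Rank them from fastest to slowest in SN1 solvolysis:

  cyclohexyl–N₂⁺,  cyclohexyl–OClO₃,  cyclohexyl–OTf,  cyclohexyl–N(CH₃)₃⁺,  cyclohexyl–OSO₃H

cyclohexyl–N₂⁺ > cyclohexyl–OTf > cyclohexyl–OClO₃ > cyclohexyl–OSO₃H > cyclohexyl–N(CH₃)₃⁺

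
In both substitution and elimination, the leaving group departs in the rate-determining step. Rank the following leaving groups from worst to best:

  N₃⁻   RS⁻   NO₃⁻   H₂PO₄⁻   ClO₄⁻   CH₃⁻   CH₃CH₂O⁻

Rank by basicity of the departing species: weakest base leaves most easily.
ClO₄⁻: pKₐ(HClO₄) ≈ -10
NO₃⁻: pKₐ(HNO₃) ≈ -1.3
H₂PO₄⁻: pKₐ(H₃PO₄) ≈ 2.1
N₃⁻: pKₐ(HN₃) ≈ 4.7
RS⁻: pKₐ(RSH (a thiol)) ≈ 10.5
CH₃CH₂O⁻: pKₐ(CH₃CH₂OH) ≈ 16
CH₃⁻: pKₐ(CH₄) ≈ 48
Reversing gives the worst-to-best order requested.

CH₃⁻ < CH₃CH₂O⁻ < RS⁻ < N₃⁻ < H₂PO₄⁻ < NO₃⁻ < ClO₄⁻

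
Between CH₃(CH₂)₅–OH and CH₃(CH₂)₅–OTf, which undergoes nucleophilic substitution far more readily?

CH₃(CH₂)₅–OTf

From CH₃(CH₂)₅–OH the departing group would be OH⁻ (pKₐ(H₂O) ≈ 15.7). Strong base; essentially never leaves without prior activation.
From CH₃(CH₂)₅–OTf the leaving group is OTf⁻ (pKₐ(CF₃SO₃H (triflic acid)) ≈ -14). Charge spread over three oxygens and a CF₃ group; the premier leaving group in synthesis.
(In practice CH₃(CH₂)₅–OTf is made from CH₃(CH₂)₅–OH by treatment with Tf₂O / 2,6-lutidine, converting the hydroxyl into a triflate.)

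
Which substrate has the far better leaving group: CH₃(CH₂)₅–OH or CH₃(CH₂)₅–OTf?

CH₃(CH₂)₅–OTf

From CH₃(CH₂)₅–OH the departing group would be OH⁻ (pKₐ(H₂O) ≈ 15.7). Strong base; essentially never leaves without prior activation.
From CH₃(CH₂)₅–OTf the leaving group is OTf⁻ (pKₐ(CF₃SO₃H (triflic acid)) ≈ -14). Charge spread over three oxygens and a CF₃ group; the premier leaving group in synthesis.
(In practice CH₃(CH₂)₅–OTf is made from CH₃(CH₂)₅–OH by treatment with Tf₂O / 2,6-lutidine, converting the hydroxyl into a triflate.)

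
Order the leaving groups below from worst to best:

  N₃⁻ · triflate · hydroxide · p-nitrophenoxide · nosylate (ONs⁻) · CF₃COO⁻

hydroxide < p-nitrophenoxide < N₃⁻ < CF₃COO⁻ < nosylate (ONs⁻) < triflate

triflate: pKₐ(CF₃SO₃H (triflic acid)) ≈ -14
nosylate (ONs⁻): pKₐ(p-O₂NC₆H₄SO₃H) ≈ -3.5
CF₃COO⁻: pKₐ(CF₃COOH) ≈ 0.2 — strongly electron-withdrawing CF₃ stabilises the carboxylate
N₃⁻: pKₐ(HN₃) ≈ 4.7
p-nitrophenoxide: pKₐ(p-nitrophenol) ≈ 7.2 — nitro group delocalises the charge; the classic chromogenic LG
hydroxide: pKₐ(H₂O) ≈ 15.7 — strong base; essentially never leaves without prior activation
The question asks for worst first, so the sequence is read in increasing leaving-group ability.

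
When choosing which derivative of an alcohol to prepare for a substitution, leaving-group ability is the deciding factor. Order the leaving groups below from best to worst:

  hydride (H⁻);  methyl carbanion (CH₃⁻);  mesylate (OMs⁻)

mesylate (OMs⁻) > hydride (H⁻) > methyl carbanion (CH₃⁻)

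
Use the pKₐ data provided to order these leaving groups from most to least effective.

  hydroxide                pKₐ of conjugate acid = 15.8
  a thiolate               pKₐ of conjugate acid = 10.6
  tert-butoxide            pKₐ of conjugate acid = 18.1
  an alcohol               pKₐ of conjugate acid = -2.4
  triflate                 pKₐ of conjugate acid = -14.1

triflate > an alcohol > a thiolate > hydroxide > tert-butoxide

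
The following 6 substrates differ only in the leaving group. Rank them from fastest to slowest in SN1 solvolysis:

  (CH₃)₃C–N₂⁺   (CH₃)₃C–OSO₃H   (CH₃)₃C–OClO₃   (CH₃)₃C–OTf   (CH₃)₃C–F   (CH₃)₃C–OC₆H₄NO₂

(CH₃)₃C–N₂⁺ > (CH₃)₃C–OTf > (CH₃)₃C–OClO₃ > (CH₃)₃C–OSO₃H > (CH₃)₃C–F > (CH₃)₃C–OC₆H₄NO₂

Identical carbon frameworks mean the comparison reduces to leaving-group quality.
Rank by basicity of the departing species: weakest base leaves most easily.
(CH₃)₃C–N₂⁺ loses N₂: no meaningful conjugate acid; N₂ departs as an exceptionally stable neutral molecule
(CH₃)₃C–OTf loses OTf⁻: pKₐ(CF₃SO₃H (triflic acid)) ≈ -14
(CH₃)₃C–OClO₃ loses ClO₄⁻: pKₐ(HClO₄) ≈ -10
(CH₃)₃C–OSO₃H loses HSO₄⁻: pKₐ(H₂SO₄) ≈ -3
(CH₃)₃C–F loses F⁻: pKₐ(HF) ≈ 3.2
(CH₃)₃C–OC₆H₄NO₂ loses p-O₂N–C₆H₄–O⁻: pKₐ(p-nitrophenol) ≈ 7.2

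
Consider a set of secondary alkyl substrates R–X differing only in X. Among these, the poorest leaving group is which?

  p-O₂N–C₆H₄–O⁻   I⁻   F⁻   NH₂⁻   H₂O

NH₂⁻

A good leaving group is a weak base: the lower the pKₐ of its conjugate acid, the more readily it departs.
I⁻: pKₐ(HI) ≈ -10
H₂O: pKₐ(H₃O⁺) ≈ -1.7
F⁻: pKₐ(HF) ≈ 3.2
p-O₂N–C₆H₄–O⁻: pKₐ(p-nitrophenol) ≈ 7.2
NH₂⁻: pKₐ(NH₃) ≈ 38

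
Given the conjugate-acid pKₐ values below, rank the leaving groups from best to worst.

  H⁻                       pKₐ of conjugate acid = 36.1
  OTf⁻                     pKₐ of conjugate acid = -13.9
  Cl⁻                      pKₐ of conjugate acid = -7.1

Lower conjugate-acid pKₐ ⇒ weaker base ⇒ better leaving group.
Sorting by the given values: OTf⁻ (-13.9), Cl⁻ (-7.1), H⁻ (36.1).

OTf⁻ > Cl⁻ > H⁻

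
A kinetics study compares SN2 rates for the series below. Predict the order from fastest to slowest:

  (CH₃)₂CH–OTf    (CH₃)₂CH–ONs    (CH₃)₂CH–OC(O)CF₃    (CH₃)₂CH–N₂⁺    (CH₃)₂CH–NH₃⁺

(CH₃)₂CH–N₂⁺ > (CH₃)₂CH–OTf > (CH₃)₂CH–ONs > (CH₃)₂CH–OC(O)CF₃ > (CH₃)₂CH–NH₃⁺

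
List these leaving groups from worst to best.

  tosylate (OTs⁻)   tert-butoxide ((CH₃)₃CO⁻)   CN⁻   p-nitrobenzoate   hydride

tosylate (OTs⁻): pKₐ(p-CH₃C₆H₄SO₃H (TsOH)) ≈ -2.8
p-nitrobenzoate: pKₐ(p-nitrobenzoic acid) ≈ 3.4
CN⁻: pKₐ(HCN) ≈ 9.2
tert-butoxide ((CH₃)₃CO⁻): pKₐ(t-BuOH) ≈ 18
hydride: pKₐ(H₂) ≈ 36
Reversing gives the worst-to-best order requested.

hydride < tert-butoxide ((CH₃)₃CO⁻) < CN⁻ < p-nitrobenzoate < tosylate (OTs⁻)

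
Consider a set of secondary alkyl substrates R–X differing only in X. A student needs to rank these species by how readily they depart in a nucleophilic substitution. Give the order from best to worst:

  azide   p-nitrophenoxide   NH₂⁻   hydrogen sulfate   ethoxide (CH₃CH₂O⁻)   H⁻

hydrogen sulfate > azide > p-nitrophenoxide > ethoxide (CH₃CH₂O⁻) > H⁻ > NH₂⁻

Leaving-group ability tracks the stability of the departed species; conjugate-acid pKₐ is the usual yardstick (lower pKₐ → better LG).
hydrogen sulfate: pKₐ(H₂SO₄) ≈ -3
azide: pKₐ(HN₃) ≈ 4.7
p-nitrophenoxide: pKₐ(p-nitrophenol) ≈ 7.2
ethoxide (CH₃CH₂O⁻): pKₐ(CH₃CH₂OH) ≈ 16
H⁻: pKₐ(H₂) ≈ 36
NH₂⁻: pKₐ(NH₃) ≈ 38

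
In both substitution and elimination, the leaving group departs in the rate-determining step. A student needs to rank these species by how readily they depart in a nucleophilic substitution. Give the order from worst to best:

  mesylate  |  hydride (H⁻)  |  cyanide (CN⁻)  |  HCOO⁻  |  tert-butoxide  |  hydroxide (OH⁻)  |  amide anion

Leaving-group ability tracks the stability of the departed species; conjugate-acid pKₐ is the usual yardstick (lower pKₐ → better LG).
mesylate: pKₐ(CH₃SO₃H (MsOH)) ≈ -1.9
HCOO⁻: pKₐ(HCOOH) ≈ 3.8
cyanide (CN⁻): pKₐ(HCN) ≈ 9.2
hydroxide (OH⁻): pKₐ(H₂O) ≈ 15.7
tert-butoxide: pKₐ(t-BuOH) ≈ 18
hydride (H⁻): pKₐ(H₂) ≈ 36
amide anion: pKₐ(NH₃) ≈ 38
Reversing gives the worst-to-best order requested.

amide anion < hydride (H⁻) < tert-butoxide < hydroxide (OH⁻) < cyanide (CN⁻) < HCOO⁻ < mesylate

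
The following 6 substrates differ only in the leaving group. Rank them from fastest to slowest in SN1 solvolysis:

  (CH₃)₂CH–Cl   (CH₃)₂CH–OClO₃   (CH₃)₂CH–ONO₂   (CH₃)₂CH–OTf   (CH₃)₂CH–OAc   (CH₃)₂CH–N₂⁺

(CH₃)₂CH–N₂⁺ > (CH₃)₂CH–OTf > (CH₃)₂CH–OClO₃ > (CH₃)₂CH–Cl > (CH₃)₂CH–ONO₂ > (CH₃)₂CH–OAc

Same R in every case — rank the leaving groups.
Rank by basicity of the departing species: weakest base leaves most easily.
(CH₃)₂CH–N₂⁺ loses N₂: no meaningful conjugate acid; N₂ departs as an exceptionally stable neutral molecule
(CH₃)₂CH–OTf loses OTf⁻: pKₐ(CF₃SO₃H (triflic acid)) ≈ -14
(CH₃)₂CH–OClO₃ loses ClO₄⁻: pKₐ(HClO₄) ≈ -10
(CH₃)₂CH–Cl loses Cl⁻: pKₐ(HCl) ≈ -7
(CH₃)₂CH–ONO₂ loses NO₃⁻: pKₐ(HNO₃) ≈ -1.3
(CH₃)₂CH–OAc loses AcO⁻: pKₐ(CH₃COOH) ≈ 4.8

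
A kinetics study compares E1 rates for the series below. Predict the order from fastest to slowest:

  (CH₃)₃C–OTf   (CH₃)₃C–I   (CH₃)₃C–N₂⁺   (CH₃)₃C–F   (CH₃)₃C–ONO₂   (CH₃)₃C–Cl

Identical carbon frameworks mean the comparison reduces to leaving-group quality.
Leaving-group ability tracks the stability of the departed species; conjugate-acid pKₐ is the usual yardstick (lower pKₐ → better LG).
(CH₃)₃C–N₂⁺ loses N₂: no meaningful conjugate acid; N₂ departs as an exceptionally stable neutral molecule
(CH₃)₃C–OTf loses OTf⁻: pKₐ(CF₃SO₃H (triflic acid)) ≈ -14
(CH₃)₃C–I loses I⁻: pKₐ(HI) ≈ -10
(CH₃)₃C–Cl loses Cl⁻: pKₐ(HCl) ≈ -7
(CH₃)₃C–ONO₂ loses NO₃⁻: pKₐ(HNO₃) ≈ -1.3
(CH₃)₃C–F loses F⁻: pKₐ(HF) ≈ 3.2

(CH₃)₃C–N₂⁺ > (CH₃)₃C–OTf > (CH₃)₃C–I > (CH₃)₃C–Cl > (CH₃)₃C–ONO₂ > (CH₃)₃C–F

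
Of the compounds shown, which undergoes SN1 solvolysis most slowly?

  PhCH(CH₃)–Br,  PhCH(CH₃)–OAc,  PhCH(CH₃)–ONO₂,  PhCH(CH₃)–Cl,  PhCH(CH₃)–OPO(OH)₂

Same R in every case — rank the leaving groups.
Leaving-group ability tracks the stability of the departed species; conjugate-acid pKₐ is the usual yardstick (lower pKₐ → better LG).
PhCH(CH₃)–Br loses Br⁻: pKₐ(HBr) ≈ -9
PhCH(CH₃)–Cl loses Cl⁻: pKₐ(HCl) ≈ -7
PhCH(CH₃)–ONO₂ loses NO₃⁻: pKₐ(HNO₃) ≈ -1.3
PhCH(CH₃)–OPO(OH)₂ loses H₂PO₄⁻: pKₐ(H₃PO₄) ≈ 2.1
PhCH(CH₃)–OAc loses AcO⁻: pKₐ(CH₃COOH) ≈ 4.8

PhCH(CH₃)–OAc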